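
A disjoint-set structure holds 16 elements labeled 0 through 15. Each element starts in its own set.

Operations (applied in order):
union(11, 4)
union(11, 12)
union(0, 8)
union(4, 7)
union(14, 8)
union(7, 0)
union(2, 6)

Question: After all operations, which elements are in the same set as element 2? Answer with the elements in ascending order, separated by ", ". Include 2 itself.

Answer: 2, 6

Derivation:
Step 1: union(11, 4) -> merged; set of 11 now {4, 11}
Step 2: union(11, 12) -> merged; set of 11 now {4, 11, 12}
Step 3: union(0, 8) -> merged; set of 0 now {0, 8}
Step 4: union(4, 7) -> merged; set of 4 now {4, 7, 11, 12}
Step 5: union(14, 8) -> merged; set of 14 now {0, 8, 14}
Step 6: union(7, 0) -> merged; set of 7 now {0, 4, 7, 8, 11, 12, 14}
Step 7: union(2, 6) -> merged; set of 2 now {2, 6}
Component of 2: {2, 6}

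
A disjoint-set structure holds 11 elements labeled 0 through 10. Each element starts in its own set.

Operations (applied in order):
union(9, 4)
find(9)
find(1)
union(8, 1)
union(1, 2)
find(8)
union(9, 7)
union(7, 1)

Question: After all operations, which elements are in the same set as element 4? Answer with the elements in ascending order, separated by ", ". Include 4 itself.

Answer: 1, 2, 4, 7, 8, 9

Derivation:
Step 1: union(9, 4) -> merged; set of 9 now {4, 9}
Step 2: find(9) -> no change; set of 9 is {4, 9}
Step 3: find(1) -> no change; set of 1 is {1}
Step 4: union(8, 1) -> merged; set of 8 now {1, 8}
Step 5: union(1, 2) -> merged; set of 1 now {1, 2, 8}
Step 6: find(8) -> no change; set of 8 is {1, 2, 8}
Step 7: union(9, 7) -> merged; set of 9 now {4, 7, 9}
Step 8: union(7, 1) -> merged; set of 7 now {1, 2, 4, 7, 8, 9}
Component of 4: {1, 2, 4, 7, 8, 9}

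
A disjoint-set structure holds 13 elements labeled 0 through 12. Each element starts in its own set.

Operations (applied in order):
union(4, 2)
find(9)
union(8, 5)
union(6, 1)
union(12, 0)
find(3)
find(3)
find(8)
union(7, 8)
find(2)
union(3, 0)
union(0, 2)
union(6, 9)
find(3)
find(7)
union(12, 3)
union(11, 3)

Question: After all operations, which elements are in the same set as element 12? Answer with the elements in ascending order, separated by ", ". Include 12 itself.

Answer: 0, 2, 3, 4, 11, 12

Derivation:
Step 1: union(4, 2) -> merged; set of 4 now {2, 4}
Step 2: find(9) -> no change; set of 9 is {9}
Step 3: union(8, 5) -> merged; set of 8 now {5, 8}
Step 4: union(6, 1) -> merged; set of 6 now {1, 6}
Step 5: union(12, 0) -> merged; set of 12 now {0, 12}
Step 6: find(3) -> no change; set of 3 is {3}
Step 7: find(3) -> no change; set of 3 is {3}
Step 8: find(8) -> no change; set of 8 is {5, 8}
Step 9: union(7, 8) -> merged; set of 7 now {5, 7, 8}
Step 10: find(2) -> no change; set of 2 is {2, 4}
Step 11: union(3, 0) -> merged; set of 3 now {0, 3, 12}
Step 12: union(0, 2) -> merged; set of 0 now {0, 2, 3, 4, 12}
Step 13: union(6, 9) -> merged; set of 6 now {1, 6, 9}
Step 14: find(3) -> no change; set of 3 is {0, 2, 3, 4, 12}
Step 15: find(7) -> no change; set of 7 is {5, 7, 8}
Step 16: union(12, 3) -> already same set; set of 12 now {0, 2, 3, 4, 12}
Step 17: union(11, 3) -> merged; set of 11 now {0, 2, 3, 4, 11, 12}
Component of 12: {0, 2, 3, 4, 11, 12}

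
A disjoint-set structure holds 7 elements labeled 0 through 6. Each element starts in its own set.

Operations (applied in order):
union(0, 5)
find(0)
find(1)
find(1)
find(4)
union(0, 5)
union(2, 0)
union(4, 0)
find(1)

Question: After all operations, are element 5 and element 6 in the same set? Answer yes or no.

Step 1: union(0, 5) -> merged; set of 0 now {0, 5}
Step 2: find(0) -> no change; set of 0 is {0, 5}
Step 3: find(1) -> no change; set of 1 is {1}
Step 4: find(1) -> no change; set of 1 is {1}
Step 5: find(4) -> no change; set of 4 is {4}
Step 6: union(0, 5) -> already same set; set of 0 now {0, 5}
Step 7: union(2, 0) -> merged; set of 2 now {0, 2, 5}
Step 8: union(4, 0) -> merged; set of 4 now {0, 2, 4, 5}
Step 9: find(1) -> no change; set of 1 is {1}
Set of 5: {0, 2, 4, 5}; 6 is not a member.

Answer: no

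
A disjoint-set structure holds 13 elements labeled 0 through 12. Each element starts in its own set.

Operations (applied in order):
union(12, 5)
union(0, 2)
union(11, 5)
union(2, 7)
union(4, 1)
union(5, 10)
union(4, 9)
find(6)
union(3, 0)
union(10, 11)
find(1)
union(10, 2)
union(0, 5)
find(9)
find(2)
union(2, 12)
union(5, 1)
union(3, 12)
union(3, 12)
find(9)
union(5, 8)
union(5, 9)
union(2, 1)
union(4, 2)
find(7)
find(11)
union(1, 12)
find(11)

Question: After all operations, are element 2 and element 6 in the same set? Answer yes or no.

Step 1: union(12, 5) -> merged; set of 12 now {5, 12}
Step 2: union(0, 2) -> merged; set of 0 now {0, 2}
Step 3: union(11, 5) -> merged; set of 11 now {5, 11, 12}
Step 4: union(2, 7) -> merged; set of 2 now {0, 2, 7}
Step 5: union(4, 1) -> merged; set of 4 now {1, 4}
Step 6: union(5, 10) -> merged; set of 5 now {5, 10, 11, 12}
Step 7: union(4, 9) -> merged; set of 4 now {1, 4, 9}
Step 8: find(6) -> no change; set of 6 is {6}
Step 9: union(3, 0) -> merged; set of 3 now {0, 2, 3, 7}
Step 10: union(10, 11) -> already same set; set of 10 now {5, 10, 11, 12}
Step 11: find(1) -> no change; set of 1 is {1, 4, 9}
Step 12: union(10, 2) -> merged; set of 10 now {0, 2, 3, 5, 7, 10, 11, 12}
Step 13: union(0, 5) -> already same set; set of 0 now {0, 2, 3, 5, 7, 10, 11, 12}
Step 14: find(9) -> no change; set of 9 is {1, 4, 9}
Step 15: find(2) -> no change; set of 2 is {0, 2, 3, 5, 7, 10, 11, 12}
Step 16: union(2, 12) -> already same set; set of 2 now {0, 2, 3, 5, 7, 10, 11, 12}
Step 17: union(5, 1) -> merged; set of 5 now {0, 1, 2, 3, 4, 5, 7, 9, 10, 11, 12}
Step 18: union(3, 12) -> already same set; set of 3 now {0, 1, 2, 3, 4, 5, 7, 9, 10, 11, 12}
Step 19: union(3, 12) -> already same set; set of 3 now {0, 1, 2, 3, 4, 5, 7, 9, 10, 11, 12}
Step 20: find(9) -> no change; set of 9 is {0, 1, 2, 3, 4, 5, 7, 9, 10, 11, 12}
Step 21: union(5, 8) -> merged; set of 5 now {0, 1, 2, 3, 4, 5, 7, 8, 9, 10, 11, 12}
Step 22: union(5, 9) -> already same set; set of 5 now {0, 1, 2, 3, 4, 5, 7, 8, 9, 10, 11, 12}
Step 23: union(2, 1) -> already same set; set of 2 now {0, 1, 2, 3, 4, 5, 7, 8, 9, 10, 11, 12}
Step 24: union(4, 2) -> already same set; set of 4 now {0, 1, 2, 3, 4, 5, 7, 8, 9, 10, 11, 12}
Step 25: find(7) -> no change; set of 7 is {0, 1, 2, 3, 4, 5, 7, 8, 9, 10, 11, 12}
Step 26: find(11) -> no change; set of 11 is {0, 1, 2, 3, 4, 5, 7, 8, 9, 10, 11, 12}
Step 27: union(1, 12) -> already same set; set of 1 now {0, 1, 2, 3, 4, 5, 7, 8, 9, 10, 11, 12}
Step 28: find(11) -> no change; set of 11 is {0, 1, 2, 3, 4, 5, 7, 8, 9, 10, 11, 12}
Set of 2: {0, 1, 2, 3, 4, 5, 7, 8, 9, 10, 11, 12}; 6 is not a member.

Answer: no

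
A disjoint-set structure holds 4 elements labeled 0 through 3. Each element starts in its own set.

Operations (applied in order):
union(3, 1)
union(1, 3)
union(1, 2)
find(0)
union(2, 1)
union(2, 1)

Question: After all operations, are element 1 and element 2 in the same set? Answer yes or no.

Step 1: union(3, 1) -> merged; set of 3 now {1, 3}
Step 2: union(1, 3) -> already same set; set of 1 now {1, 3}
Step 3: union(1, 2) -> merged; set of 1 now {1, 2, 3}
Step 4: find(0) -> no change; set of 0 is {0}
Step 5: union(2, 1) -> already same set; set of 2 now {1, 2, 3}
Step 6: union(2, 1) -> already same set; set of 2 now {1, 2, 3}
Set of 1: {1, 2, 3}; 2 is a member.

Answer: yes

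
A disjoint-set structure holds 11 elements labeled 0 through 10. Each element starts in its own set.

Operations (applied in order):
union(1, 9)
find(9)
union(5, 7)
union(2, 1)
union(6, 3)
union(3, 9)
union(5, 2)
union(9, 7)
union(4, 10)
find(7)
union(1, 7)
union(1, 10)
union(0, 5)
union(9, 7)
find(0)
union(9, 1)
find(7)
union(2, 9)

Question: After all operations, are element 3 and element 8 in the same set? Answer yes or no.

Step 1: union(1, 9) -> merged; set of 1 now {1, 9}
Step 2: find(9) -> no change; set of 9 is {1, 9}
Step 3: union(5, 7) -> merged; set of 5 now {5, 7}
Step 4: union(2, 1) -> merged; set of 2 now {1, 2, 9}
Step 5: union(6, 3) -> merged; set of 6 now {3, 6}
Step 6: union(3, 9) -> merged; set of 3 now {1, 2, 3, 6, 9}
Step 7: union(5, 2) -> merged; set of 5 now {1, 2, 3, 5, 6, 7, 9}
Step 8: union(9, 7) -> already same set; set of 9 now {1, 2, 3, 5, 6, 7, 9}
Step 9: union(4, 10) -> merged; set of 4 now {4, 10}
Step 10: find(7) -> no change; set of 7 is {1, 2, 3, 5, 6, 7, 9}
Step 11: union(1, 7) -> already same set; set of 1 now {1, 2, 3, 5, 6, 7, 9}
Step 12: union(1, 10) -> merged; set of 1 now {1, 2, 3, 4, 5, 6, 7, 9, 10}
Step 13: union(0, 5) -> merged; set of 0 now {0, 1, 2, 3, 4, 5, 6, 7, 9, 10}
Step 14: union(9, 7) -> already same set; set of 9 now {0, 1, 2, 3, 4, 5, 6, 7, 9, 10}
Step 15: find(0) -> no change; set of 0 is {0, 1, 2, 3, 4, 5, 6, 7, 9, 10}
Step 16: union(9, 1) -> already same set; set of 9 now {0, 1, 2, 3, 4, 5, 6, 7, 9, 10}
Step 17: find(7) -> no change; set of 7 is {0, 1, 2, 3, 4, 5, 6, 7, 9, 10}
Step 18: union(2, 9) -> already same set; set of 2 now {0, 1, 2, 3, 4, 5, 6, 7, 9, 10}
Set of 3: {0, 1, 2, 3, 4, 5, 6, 7, 9, 10}; 8 is not a member.

Answer: no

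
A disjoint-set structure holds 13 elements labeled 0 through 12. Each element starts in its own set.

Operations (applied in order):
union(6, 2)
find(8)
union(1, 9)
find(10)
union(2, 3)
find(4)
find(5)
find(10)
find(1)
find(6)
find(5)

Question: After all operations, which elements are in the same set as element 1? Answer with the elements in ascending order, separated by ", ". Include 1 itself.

Step 1: union(6, 2) -> merged; set of 6 now {2, 6}
Step 2: find(8) -> no change; set of 8 is {8}
Step 3: union(1, 9) -> merged; set of 1 now {1, 9}
Step 4: find(10) -> no change; set of 10 is {10}
Step 5: union(2, 3) -> merged; set of 2 now {2, 3, 6}
Step 6: find(4) -> no change; set of 4 is {4}
Step 7: find(5) -> no change; set of 5 is {5}
Step 8: find(10) -> no change; set of 10 is {10}
Step 9: find(1) -> no change; set of 1 is {1, 9}
Step 10: find(6) -> no change; set of 6 is {2, 3, 6}
Step 11: find(5) -> no change; set of 5 is {5}
Component of 1: {1, 9}

Answer: 1, 9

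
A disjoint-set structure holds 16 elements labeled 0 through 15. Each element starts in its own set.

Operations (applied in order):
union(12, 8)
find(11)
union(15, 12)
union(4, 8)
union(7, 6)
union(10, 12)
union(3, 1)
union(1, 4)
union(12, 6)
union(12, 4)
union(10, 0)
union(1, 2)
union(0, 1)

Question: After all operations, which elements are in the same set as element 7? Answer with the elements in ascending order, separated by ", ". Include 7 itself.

Step 1: union(12, 8) -> merged; set of 12 now {8, 12}
Step 2: find(11) -> no change; set of 11 is {11}
Step 3: union(15, 12) -> merged; set of 15 now {8, 12, 15}
Step 4: union(4, 8) -> merged; set of 4 now {4, 8, 12, 15}
Step 5: union(7, 6) -> merged; set of 7 now {6, 7}
Step 6: union(10, 12) -> merged; set of 10 now {4, 8, 10, 12, 15}
Step 7: union(3, 1) -> merged; set of 3 now {1, 3}
Step 8: union(1, 4) -> merged; set of 1 now {1, 3, 4, 8, 10, 12, 15}
Step 9: union(12, 6) -> merged; set of 12 now {1, 3, 4, 6, 7, 8, 10, 12, 15}
Step 10: union(12, 4) -> already same set; set of 12 now {1, 3, 4, 6, 7, 8, 10, 12, 15}
Step 11: union(10, 0) -> merged; set of 10 now {0, 1, 3, 4, 6, 7, 8, 10, 12, 15}
Step 12: union(1, 2) -> merged; set of 1 now {0, 1, 2, 3, 4, 6, 7, 8, 10, 12, 15}
Step 13: union(0, 1) -> already same set; set of 0 now {0, 1, 2, 3, 4, 6, 7, 8, 10, 12, 15}
Component of 7: {0, 1, 2, 3, 4, 6, 7, 8, 10, 12, 15}

Answer: 0, 1, 2, 3, 4, 6, 7, 8, 10, 12, 15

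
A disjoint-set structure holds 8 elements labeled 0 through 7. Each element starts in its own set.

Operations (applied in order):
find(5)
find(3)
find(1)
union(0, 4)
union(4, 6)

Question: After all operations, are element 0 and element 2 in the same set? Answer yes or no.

Step 1: find(5) -> no change; set of 5 is {5}
Step 2: find(3) -> no change; set of 3 is {3}
Step 3: find(1) -> no change; set of 1 is {1}
Step 4: union(0, 4) -> merged; set of 0 now {0, 4}
Step 5: union(4, 6) -> merged; set of 4 now {0, 4, 6}
Set of 0: {0, 4, 6}; 2 is not a member.

Answer: no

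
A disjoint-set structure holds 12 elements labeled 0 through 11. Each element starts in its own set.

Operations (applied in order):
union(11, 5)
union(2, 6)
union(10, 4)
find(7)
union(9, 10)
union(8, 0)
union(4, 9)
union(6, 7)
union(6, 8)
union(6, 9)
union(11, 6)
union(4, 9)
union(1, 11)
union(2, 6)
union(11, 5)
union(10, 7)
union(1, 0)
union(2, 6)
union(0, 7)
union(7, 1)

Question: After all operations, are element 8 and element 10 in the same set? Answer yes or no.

Answer: yes

Derivation:
Step 1: union(11, 5) -> merged; set of 11 now {5, 11}
Step 2: union(2, 6) -> merged; set of 2 now {2, 6}
Step 3: union(10, 4) -> merged; set of 10 now {4, 10}
Step 4: find(7) -> no change; set of 7 is {7}
Step 5: union(9, 10) -> merged; set of 9 now {4, 9, 10}
Step 6: union(8, 0) -> merged; set of 8 now {0, 8}
Step 7: union(4, 9) -> already same set; set of 4 now {4, 9, 10}
Step 8: union(6, 7) -> merged; set of 6 now {2, 6, 7}
Step 9: union(6, 8) -> merged; set of 6 now {0, 2, 6, 7, 8}
Step 10: union(6, 9) -> merged; set of 6 now {0, 2, 4, 6, 7, 8, 9, 10}
Step 11: union(11, 6) -> merged; set of 11 now {0, 2, 4, 5, 6, 7, 8, 9, 10, 11}
Step 12: union(4, 9) -> already same set; set of 4 now {0, 2, 4, 5, 6, 7, 8, 9, 10, 11}
Step 13: union(1, 11) -> merged; set of 1 now {0, 1, 2, 4, 5, 6, 7, 8, 9, 10, 11}
Step 14: union(2, 6) -> already same set; set of 2 now {0, 1, 2, 4, 5, 6, 7, 8, 9, 10, 11}
Step 15: union(11, 5) -> already same set; set of 11 now {0, 1, 2, 4, 5, 6, 7, 8, 9, 10, 11}
Step 16: union(10, 7) -> already same set; set of 10 now {0, 1, 2, 4, 5, 6, 7, 8, 9, 10, 11}
Step 17: union(1, 0) -> already same set; set of 1 now {0, 1, 2, 4, 5, 6, 7, 8, 9, 10, 11}
Step 18: union(2, 6) -> already same set; set of 2 now {0, 1, 2, 4, 5, 6, 7, 8, 9, 10, 11}
Step 19: union(0, 7) -> already same set; set of 0 now {0, 1, 2, 4, 5, 6, 7, 8, 9, 10, 11}
Step 20: union(7, 1) -> already same set; set of 7 now {0, 1, 2, 4, 5, 6, 7, 8, 9, 10, 11}
Set of 8: {0, 1, 2, 4, 5, 6, 7, 8, 9, 10, 11}; 10 is a member.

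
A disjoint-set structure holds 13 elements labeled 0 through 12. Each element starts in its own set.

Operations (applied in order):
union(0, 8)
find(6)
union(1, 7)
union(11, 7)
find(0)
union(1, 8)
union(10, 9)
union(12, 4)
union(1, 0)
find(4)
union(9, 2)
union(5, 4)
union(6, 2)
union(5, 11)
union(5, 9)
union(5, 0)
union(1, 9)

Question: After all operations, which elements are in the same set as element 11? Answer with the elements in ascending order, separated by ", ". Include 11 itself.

Step 1: union(0, 8) -> merged; set of 0 now {0, 8}
Step 2: find(6) -> no change; set of 6 is {6}
Step 3: union(1, 7) -> merged; set of 1 now {1, 7}
Step 4: union(11, 7) -> merged; set of 11 now {1, 7, 11}
Step 5: find(0) -> no change; set of 0 is {0, 8}
Step 6: union(1, 8) -> merged; set of 1 now {0, 1, 7, 8, 11}
Step 7: union(10, 9) -> merged; set of 10 now {9, 10}
Step 8: union(12, 4) -> merged; set of 12 now {4, 12}
Step 9: union(1, 0) -> already same set; set of 1 now {0, 1, 7, 8, 11}
Step 10: find(4) -> no change; set of 4 is {4, 12}
Step 11: union(9, 2) -> merged; set of 9 now {2, 9, 10}
Step 12: union(5, 4) -> merged; set of 5 now {4, 5, 12}
Step 13: union(6, 2) -> merged; set of 6 now {2, 6, 9, 10}
Step 14: union(5, 11) -> merged; set of 5 now {0, 1, 4, 5, 7, 8, 11, 12}
Step 15: union(5, 9) -> merged; set of 5 now {0, 1, 2, 4, 5, 6, 7, 8, 9, 10, 11, 12}
Step 16: union(5, 0) -> already same set; set of 5 now {0, 1, 2, 4, 5, 6, 7, 8, 9, 10, 11, 12}
Step 17: union(1, 9) -> already same set; set of 1 now {0, 1, 2, 4, 5, 6, 7, 8, 9, 10, 11, 12}
Component of 11: {0, 1, 2, 4, 5, 6, 7, 8, 9, 10, 11, 12}

Answer: 0, 1, 2, 4, 5, 6, 7, 8, 9, 10, 11, 12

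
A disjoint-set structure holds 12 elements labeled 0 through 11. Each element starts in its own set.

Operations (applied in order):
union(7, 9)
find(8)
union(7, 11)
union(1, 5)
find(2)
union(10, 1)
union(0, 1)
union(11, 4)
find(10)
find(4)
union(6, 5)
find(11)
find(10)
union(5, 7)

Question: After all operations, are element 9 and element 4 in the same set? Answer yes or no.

Step 1: union(7, 9) -> merged; set of 7 now {7, 9}
Step 2: find(8) -> no change; set of 8 is {8}
Step 3: union(7, 11) -> merged; set of 7 now {7, 9, 11}
Step 4: union(1, 5) -> merged; set of 1 now {1, 5}
Step 5: find(2) -> no change; set of 2 is {2}
Step 6: union(10, 1) -> merged; set of 10 now {1, 5, 10}
Step 7: union(0, 1) -> merged; set of 0 now {0, 1, 5, 10}
Step 8: union(11, 4) -> merged; set of 11 now {4, 7, 9, 11}
Step 9: find(10) -> no change; set of 10 is {0, 1, 5, 10}
Step 10: find(4) -> no change; set of 4 is {4, 7, 9, 11}
Step 11: union(6, 5) -> merged; set of 6 now {0, 1, 5, 6, 10}
Step 12: find(11) -> no change; set of 11 is {4, 7, 9, 11}
Step 13: find(10) -> no change; set of 10 is {0, 1, 5, 6, 10}
Step 14: union(5, 7) -> merged; set of 5 now {0, 1, 4, 5, 6, 7, 9, 10, 11}
Set of 9: {0, 1, 4, 5, 6, 7, 9, 10, 11}; 4 is a member.

Answer: yes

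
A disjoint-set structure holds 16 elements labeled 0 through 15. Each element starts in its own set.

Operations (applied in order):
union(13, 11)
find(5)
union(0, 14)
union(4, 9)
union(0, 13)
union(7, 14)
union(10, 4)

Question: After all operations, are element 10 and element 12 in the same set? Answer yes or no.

Step 1: union(13, 11) -> merged; set of 13 now {11, 13}
Step 2: find(5) -> no change; set of 5 is {5}
Step 3: union(0, 14) -> merged; set of 0 now {0, 14}
Step 4: union(4, 9) -> merged; set of 4 now {4, 9}
Step 5: union(0, 13) -> merged; set of 0 now {0, 11, 13, 14}
Step 6: union(7, 14) -> merged; set of 7 now {0, 7, 11, 13, 14}
Step 7: union(10, 4) -> merged; set of 10 now {4, 9, 10}
Set of 10: {4, 9, 10}; 12 is not a member.

Answer: no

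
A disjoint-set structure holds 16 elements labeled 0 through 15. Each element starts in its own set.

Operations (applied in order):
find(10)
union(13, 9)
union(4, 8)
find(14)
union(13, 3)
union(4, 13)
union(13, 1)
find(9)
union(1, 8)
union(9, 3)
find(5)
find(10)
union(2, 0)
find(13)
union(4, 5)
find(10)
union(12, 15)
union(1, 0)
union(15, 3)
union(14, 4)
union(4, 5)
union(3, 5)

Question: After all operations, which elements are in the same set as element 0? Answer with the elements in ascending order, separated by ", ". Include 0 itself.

Answer: 0, 1, 2, 3, 4, 5, 8, 9, 12, 13, 14, 15

Derivation:
Step 1: find(10) -> no change; set of 10 is {10}
Step 2: union(13, 9) -> merged; set of 13 now {9, 13}
Step 3: union(4, 8) -> merged; set of 4 now {4, 8}
Step 4: find(14) -> no change; set of 14 is {14}
Step 5: union(13, 3) -> merged; set of 13 now {3, 9, 13}
Step 6: union(4, 13) -> merged; set of 4 now {3, 4, 8, 9, 13}
Step 7: union(13, 1) -> merged; set of 13 now {1, 3, 4, 8, 9, 13}
Step 8: find(9) -> no change; set of 9 is {1, 3, 4, 8, 9, 13}
Step 9: union(1, 8) -> already same set; set of 1 now {1, 3, 4, 8, 9, 13}
Step 10: union(9, 3) -> already same set; set of 9 now {1, 3, 4, 8, 9, 13}
Step 11: find(5) -> no change; set of 5 is {5}
Step 12: find(10) -> no change; set of 10 is {10}
Step 13: union(2, 0) -> merged; set of 2 now {0, 2}
Step 14: find(13) -> no change; set of 13 is {1, 3, 4, 8, 9, 13}
Step 15: union(4, 5) -> merged; set of 4 now {1, 3, 4, 5, 8, 9, 13}
Step 16: find(10) -> no change; set of 10 is {10}
Step 17: union(12, 15) -> merged; set of 12 now {12, 15}
Step 18: union(1, 0) -> merged; set of 1 now {0, 1, 2, 3, 4, 5, 8, 9, 13}
Step 19: union(15, 3) -> merged; set of 15 now {0, 1, 2, 3, 4, 5, 8, 9, 12, 13, 15}
Step 20: union(14, 4) -> merged; set of 14 now {0, 1, 2, 3, 4, 5, 8, 9, 12, 13, 14, 15}
Step 21: union(4, 5) -> already same set; set of 4 now {0, 1, 2, 3, 4, 5, 8, 9, 12, 13, 14, 15}
Step 22: union(3, 5) -> already same set; set of 3 now {0, 1, 2, 3, 4, 5, 8, 9, 12, 13, 14, 15}
Component of 0: {0, 1, 2, 3, 4, 5, 8, 9, 12, 13, 14, 15}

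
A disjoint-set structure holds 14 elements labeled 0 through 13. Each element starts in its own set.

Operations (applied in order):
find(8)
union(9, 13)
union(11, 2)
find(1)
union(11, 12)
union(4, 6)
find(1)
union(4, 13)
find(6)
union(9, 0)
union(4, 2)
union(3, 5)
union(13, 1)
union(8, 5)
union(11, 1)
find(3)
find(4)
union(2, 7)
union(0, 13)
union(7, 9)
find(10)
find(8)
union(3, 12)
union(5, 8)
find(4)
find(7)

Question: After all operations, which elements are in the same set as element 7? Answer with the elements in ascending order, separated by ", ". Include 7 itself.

Step 1: find(8) -> no change; set of 8 is {8}
Step 2: union(9, 13) -> merged; set of 9 now {9, 13}
Step 3: union(11, 2) -> merged; set of 11 now {2, 11}
Step 4: find(1) -> no change; set of 1 is {1}
Step 5: union(11, 12) -> merged; set of 11 now {2, 11, 12}
Step 6: union(4, 6) -> merged; set of 4 now {4, 6}
Step 7: find(1) -> no change; set of 1 is {1}
Step 8: union(4, 13) -> merged; set of 4 now {4, 6, 9, 13}
Step 9: find(6) -> no change; set of 6 is {4, 6, 9, 13}
Step 10: union(9, 0) -> merged; set of 9 now {0, 4, 6, 9, 13}
Step 11: union(4, 2) -> merged; set of 4 now {0, 2, 4, 6, 9, 11, 12, 13}
Step 12: union(3, 5) -> merged; set of 3 now {3, 5}
Step 13: union(13, 1) -> merged; set of 13 now {0, 1, 2, 4, 6, 9, 11, 12, 13}
Step 14: union(8, 5) -> merged; set of 8 now {3, 5, 8}
Step 15: union(11, 1) -> already same set; set of 11 now {0, 1, 2, 4, 6, 9, 11, 12, 13}
Step 16: find(3) -> no change; set of 3 is {3, 5, 8}
Step 17: find(4) -> no change; set of 4 is {0, 1, 2, 4, 6, 9, 11, 12, 13}
Step 18: union(2, 7) -> merged; set of 2 now {0, 1, 2, 4, 6, 7, 9, 11, 12, 13}
Step 19: union(0, 13) -> already same set; set of 0 now {0, 1, 2, 4, 6, 7, 9, 11, 12, 13}
Step 20: union(7, 9) -> already same set; set of 7 now {0, 1, 2, 4, 6, 7, 9, 11, 12, 13}
Step 21: find(10) -> no change; set of 10 is {10}
Step 22: find(8) -> no change; set of 8 is {3, 5, 8}
Step 23: union(3, 12) -> merged; set of 3 now {0, 1, 2, 3, 4, 5, 6, 7, 8, 9, 11, 12, 13}
Step 24: union(5, 8) -> already same set; set of 5 now {0, 1, 2, 3, 4, 5, 6, 7, 8, 9, 11, 12, 13}
Step 25: find(4) -> no change; set of 4 is {0, 1, 2, 3, 4, 5, 6, 7, 8, 9, 11, 12, 13}
Step 26: find(7) -> no change; set of 7 is {0, 1, 2, 3, 4, 5, 6, 7, 8, 9, 11, 12, 13}
Component of 7: {0, 1, 2, 3, 4, 5, 6, 7, 8, 9, 11, 12, 13}

Answer: 0, 1, 2, 3, 4, 5, 6, 7, 8, 9, 11, 12, 13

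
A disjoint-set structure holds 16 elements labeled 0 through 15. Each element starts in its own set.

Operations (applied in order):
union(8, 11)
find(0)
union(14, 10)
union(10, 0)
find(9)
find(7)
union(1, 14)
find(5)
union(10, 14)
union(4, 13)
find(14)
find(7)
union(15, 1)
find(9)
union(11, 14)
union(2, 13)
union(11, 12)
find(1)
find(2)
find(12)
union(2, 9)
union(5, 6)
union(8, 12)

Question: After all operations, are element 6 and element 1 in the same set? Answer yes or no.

Step 1: union(8, 11) -> merged; set of 8 now {8, 11}
Step 2: find(0) -> no change; set of 0 is {0}
Step 3: union(14, 10) -> merged; set of 14 now {10, 14}
Step 4: union(10, 0) -> merged; set of 10 now {0, 10, 14}
Step 5: find(9) -> no change; set of 9 is {9}
Step 6: find(7) -> no change; set of 7 is {7}
Step 7: union(1, 14) -> merged; set of 1 now {0, 1, 10, 14}
Step 8: find(5) -> no change; set of 5 is {5}
Step 9: union(10, 14) -> already same set; set of 10 now {0, 1, 10, 14}
Step 10: union(4, 13) -> merged; set of 4 now {4, 13}
Step 11: find(14) -> no change; set of 14 is {0, 1, 10, 14}
Step 12: find(7) -> no change; set of 7 is {7}
Step 13: union(15, 1) -> merged; set of 15 now {0, 1, 10, 14, 15}
Step 14: find(9) -> no change; set of 9 is {9}
Step 15: union(11, 14) -> merged; set of 11 now {0, 1, 8, 10, 11, 14, 15}
Step 16: union(2, 13) -> merged; set of 2 now {2, 4, 13}
Step 17: union(11, 12) -> merged; set of 11 now {0, 1, 8, 10, 11, 12, 14, 15}
Step 18: find(1) -> no change; set of 1 is {0, 1, 8, 10, 11, 12, 14, 15}
Step 19: find(2) -> no change; set of 2 is {2, 4, 13}
Step 20: find(12) -> no change; set of 12 is {0, 1, 8, 10, 11, 12, 14, 15}
Step 21: union(2, 9) -> merged; set of 2 now {2, 4, 9, 13}
Step 22: union(5, 6) -> merged; set of 5 now {5, 6}
Step 23: union(8, 12) -> already same set; set of 8 now {0, 1, 8, 10, 11, 12, 14, 15}
Set of 6: {5, 6}; 1 is not a member.

Answer: no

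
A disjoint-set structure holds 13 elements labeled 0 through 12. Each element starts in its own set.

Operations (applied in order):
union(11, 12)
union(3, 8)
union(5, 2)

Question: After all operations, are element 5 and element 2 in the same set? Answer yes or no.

Answer: yes

Derivation:
Step 1: union(11, 12) -> merged; set of 11 now {11, 12}
Step 2: union(3, 8) -> merged; set of 3 now {3, 8}
Step 3: union(5, 2) -> merged; set of 5 now {2, 5}
Set of 5: {2, 5}; 2 is a member.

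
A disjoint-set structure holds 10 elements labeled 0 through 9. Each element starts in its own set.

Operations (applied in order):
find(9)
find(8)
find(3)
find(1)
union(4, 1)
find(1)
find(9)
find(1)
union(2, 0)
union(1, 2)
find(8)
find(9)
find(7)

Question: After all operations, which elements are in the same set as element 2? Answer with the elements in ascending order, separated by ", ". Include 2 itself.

Answer: 0, 1, 2, 4

Derivation:
Step 1: find(9) -> no change; set of 9 is {9}
Step 2: find(8) -> no change; set of 8 is {8}
Step 3: find(3) -> no change; set of 3 is {3}
Step 4: find(1) -> no change; set of 1 is {1}
Step 5: union(4, 1) -> merged; set of 4 now {1, 4}
Step 6: find(1) -> no change; set of 1 is {1, 4}
Step 7: find(9) -> no change; set of 9 is {9}
Step 8: find(1) -> no change; set of 1 is {1, 4}
Step 9: union(2, 0) -> merged; set of 2 now {0, 2}
Step 10: union(1, 2) -> merged; set of 1 now {0, 1, 2, 4}
Step 11: find(8) -> no change; set of 8 is {8}
Step 12: find(9) -> no change; set of 9 is {9}
Step 13: find(7) -> no change; set of 7 is {7}
Component of 2: {0, 1, 2, 4}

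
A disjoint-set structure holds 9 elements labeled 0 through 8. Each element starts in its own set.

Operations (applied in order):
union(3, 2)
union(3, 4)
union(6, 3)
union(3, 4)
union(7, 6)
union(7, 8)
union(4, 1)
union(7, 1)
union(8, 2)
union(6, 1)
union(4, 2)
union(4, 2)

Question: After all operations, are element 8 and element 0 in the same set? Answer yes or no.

Step 1: union(3, 2) -> merged; set of 3 now {2, 3}
Step 2: union(3, 4) -> merged; set of 3 now {2, 3, 4}
Step 3: union(6, 3) -> merged; set of 6 now {2, 3, 4, 6}
Step 4: union(3, 4) -> already same set; set of 3 now {2, 3, 4, 6}
Step 5: union(7, 6) -> merged; set of 7 now {2, 3, 4, 6, 7}
Step 6: union(7, 8) -> merged; set of 7 now {2, 3, 4, 6, 7, 8}
Step 7: union(4, 1) -> merged; set of 4 now {1, 2, 3, 4, 6, 7, 8}
Step 8: union(7, 1) -> already same set; set of 7 now {1, 2, 3, 4, 6, 7, 8}
Step 9: union(8, 2) -> already same set; set of 8 now {1, 2, 3, 4, 6, 7, 8}
Step 10: union(6, 1) -> already same set; set of 6 now {1, 2, 3, 4, 6, 7, 8}
Step 11: union(4, 2) -> already same set; set of 4 now {1, 2, 3, 4, 6, 7, 8}
Step 12: union(4, 2) -> already same set; set of 4 now {1, 2, 3, 4, 6, 7, 8}
Set of 8: {1, 2, 3, 4, 6, 7, 8}; 0 is not a member.

Answer: no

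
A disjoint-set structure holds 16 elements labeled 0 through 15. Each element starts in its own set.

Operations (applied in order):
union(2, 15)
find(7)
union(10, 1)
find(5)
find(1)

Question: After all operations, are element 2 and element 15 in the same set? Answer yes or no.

Answer: yes

Derivation:
Step 1: union(2, 15) -> merged; set of 2 now {2, 15}
Step 2: find(7) -> no change; set of 7 is {7}
Step 3: union(10, 1) -> merged; set of 10 now {1, 10}
Step 4: find(5) -> no change; set of 5 is {5}
Step 5: find(1) -> no change; set of 1 is {1, 10}
Set of 2: {2, 15}; 15 is a member.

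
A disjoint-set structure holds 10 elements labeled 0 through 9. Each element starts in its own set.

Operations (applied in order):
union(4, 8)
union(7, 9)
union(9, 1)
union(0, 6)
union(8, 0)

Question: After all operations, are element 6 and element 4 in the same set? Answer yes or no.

Step 1: union(4, 8) -> merged; set of 4 now {4, 8}
Step 2: union(7, 9) -> merged; set of 7 now {7, 9}
Step 3: union(9, 1) -> merged; set of 9 now {1, 7, 9}
Step 4: union(0, 6) -> merged; set of 0 now {0, 6}
Step 5: union(8, 0) -> merged; set of 8 now {0, 4, 6, 8}
Set of 6: {0, 4, 6, 8}; 4 is a member.

Answer: yes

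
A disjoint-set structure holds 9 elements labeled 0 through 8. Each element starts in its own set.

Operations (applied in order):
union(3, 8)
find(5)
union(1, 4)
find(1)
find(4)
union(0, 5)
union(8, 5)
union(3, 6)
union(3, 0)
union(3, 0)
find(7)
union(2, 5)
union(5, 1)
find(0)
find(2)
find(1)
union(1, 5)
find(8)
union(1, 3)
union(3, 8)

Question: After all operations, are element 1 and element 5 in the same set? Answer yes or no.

Step 1: union(3, 8) -> merged; set of 3 now {3, 8}
Step 2: find(5) -> no change; set of 5 is {5}
Step 3: union(1, 4) -> merged; set of 1 now {1, 4}
Step 4: find(1) -> no change; set of 1 is {1, 4}
Step 5: find(4) -> no change; set of 4 is {1, 4}
Step 6: union(0, 5) -> merged; set of 0 now {0, 5}
Step 7: union(8, 5) -> merged; set of 8 now {0, 3, 5, 8}
Step 8: union(3, 6) -> merged; set of 3 now {0, 3, 5, 6, 8}
Step 9: union(3, 0) -> already same set; set of 3 now {0, 3, 5, 6, 8}
Step 10: union(3, 0) -> already same set; set of 3 now {0, 3, 5, 6, 8}
Step 11: find(7) -> no change; set of 7 is {7}
Step 12: union(2, 5) -> merged; set of 2 now {0, 2, 3, 5, 6, 8}
Step 13: union(5, 1) -> merged; set of 5 now {0, 1, 2, 3, 4, 5, 6, 8}
Step 14: find(0) -> no change; set of 0 is {0, 1, 2, 3, 4, 5, 6, 8}
Step 15: find(2) -> no change; set of 2 is {0, 1, 2, 3, 4, 5, 6, 8}
Step 16: find(1) -> no change; set of 1 is {0, 1, 2, 3, 4, 5, 6, 8}
Step 17: union(1, 5) -> already same set; set of 1 now {0, 1, 2, 3, 4, 5, 6, 8}
Step 18: find(8) -> no change; set of 8 is {0, 1, 2, 3, 4, 5, 6, 8}
Step 19: union(1, 3) -> already same set; set of 1 now {0, 1, 2, 3, 4, 5, 6, 8}
Step 20: union(3, 8) -> already same set; set of 3 now {0, 1, 2, 3, 4, 5, 6, 8}
Set of 1: {0, 1, 2, 3, 4, 5, 6, 8}; 5 is a member.

Answer: yes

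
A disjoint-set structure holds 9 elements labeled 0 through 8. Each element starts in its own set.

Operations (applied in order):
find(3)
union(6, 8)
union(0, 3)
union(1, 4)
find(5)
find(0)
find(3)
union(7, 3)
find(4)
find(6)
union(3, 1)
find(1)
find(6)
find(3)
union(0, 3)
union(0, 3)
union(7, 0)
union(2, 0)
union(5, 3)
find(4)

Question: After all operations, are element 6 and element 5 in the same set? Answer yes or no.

Answer: no

Derivation:
Step 1: find(3) -> no change; set of 3 is {3}
Step 2: union(6, 8) -> merged; set of 6 now {6, 8}
Step 3: union(0, 3) -> merged; set of 0 now {0, 3}
Step 4: union(1, 4) -> merged; set of 1 now {1, 4}
Step 5: find(5) -> no change; set of 5 is {5}
Step 6: find(0) -> no change; set of 0 is {0, 3}
Step 7: find(3) -> no change; set of 3 is {0, 3}
Step 8: union(7, 3) -> merged; set of 7 now {0, 3, 7}
Step 9: find(4) -> no change; set of 4 is {1, 4}
Step 10: find(6) -> no change; set of 6 is {6, 8}
Step 11: union(3, 1) -> merged; set of 3 now {0, 1, 3, 4, 7}
Step 12: find(1) -> no change; set of 1 is {0, 1, 3, 4, 7}
Step 13: find(6) -> no change; set of 6 is {6, 8}
Step 14: find(3) -> no change; set of 3 is {0, 1, 3, 4, 7}
Step 15: union(0, 3) -> already same set; set of 0 now {0, 1, 3, 4, 7}
Step 16: union(0, 3) -> already same set; set of 0 now {0, 1, 3, 4, 7}
Step 17: union(7, 0) -> already same set; set of 7 now {0, 1, 3, 4, 7}
Step 18: union(2, 0) -> merged; set of 2 now {0, 1, 2, 3, 4, 7}
Step 19: union(5, 3) -> merged; set of 5 now {0, 1, 2, 3, 4, 5, 7}
Step 20: find(4) -> no change; set of 4 is {0, 1, 2, 3, 4, 5, 7}
Set of 6: {6, 8}; 5 is not a member.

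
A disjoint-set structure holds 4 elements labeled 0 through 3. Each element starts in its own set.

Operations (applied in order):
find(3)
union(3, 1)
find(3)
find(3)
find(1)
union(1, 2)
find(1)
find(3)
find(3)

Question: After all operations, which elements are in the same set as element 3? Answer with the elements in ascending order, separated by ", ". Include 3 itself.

Answer: 1, 2, 3

Derivation:
Step 1: find(3) -> no change; set of 3 is {3}
Step 2: union(3, 1) -> merged; set of 3 now {1, 3}
Step 3: find(3) -> no change; set of 3 is {1, 3}
Step 4: find(3) -> no change; set of 3 is {1, 3}
Step 5: find(1) -> no change; set of 1 is {1, 3}
Step 6: union(1, 2) -> merged; set of 1 now {1, 2, 3}
Step 7: find(1) -> no change; set of 1 is {1, 2, 3}
Step 8: find(3) -> no change; set of 3 is {1, 2, 3}
Step 9: find(3) -> no change; set of 3 is {1, 2, 3}
Component of 3: {1, 2, 3}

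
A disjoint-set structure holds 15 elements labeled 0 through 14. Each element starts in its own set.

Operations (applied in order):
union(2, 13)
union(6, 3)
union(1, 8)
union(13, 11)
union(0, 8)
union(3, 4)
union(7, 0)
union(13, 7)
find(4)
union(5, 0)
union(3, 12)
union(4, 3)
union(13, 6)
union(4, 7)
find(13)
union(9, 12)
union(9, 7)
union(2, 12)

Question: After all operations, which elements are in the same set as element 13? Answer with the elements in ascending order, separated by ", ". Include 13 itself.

Answer: 0, 1, 2, 3, 4, 5, 6, 7, 8, 9, 11, 12, 13

Derivation:
Step 1: union(2, 13) -> merged; set of 2 now {2, 13}
Step 2: union(6, 3) -> merged; set of 6 now {3, 6}
Step 3: union(1, 8) -> merged; set of 1 now {1, 8}
Step 4: union(13, 11) -> merged; set of 13 now {2, 11, 13}
Step 5: union(0, 8) -> merged; set of 0 now {0, 1, 8}
Step 6: union(3, 4) -> merged; set of 3 now {3, 4, 6}
Step 7: union(7, 0) -> merged; set of 7 now {0, 1, 7, 8}
Step 8: union(13, 7) -> merged; set of 13 now {0, 1, 2, 7, 8, 11, 13}
Step 9: find(4) -> no change; set of 4 is {3, 4, 6}
Step 10: union(5, 0) -> merged; set of 5 now {0, 1, 2, 5, 7, 8, 11, 13}
Step 11: union(3, 12) -> merged; set of 3 now {3, 4, 6, 12}
Step 12: union(4, 3) -> already same set; set of 4 now {3, 4, 6, 12}
Step 13: union(13, 6) -> merged; set of 13 now {0, 1, 2, 3, 4, 5, 6, 7, 8, 11, 12, 13}
Step 14: union(4, 7) -> already same set; set of 4 now {0, 1, 2, 3, 4, 5, 6, 7, 8, 11, 12, 13}
Step 15: find(13) -> no change; set of 13 is {0, 1, 2, 3, 4, 5, 6, 7, 8, 11, 12, 13}
Step 16: union(9, 12) -> merged; set of 9 now {0, 1, 2, 3, 4, 5, 6, 7, 8, 9, 11, 12, 13}
Step 17: union(9, 7) -> already same set; set of 9 now {0, 1, 2, 3, 4, 5, 6, 7, 8, 9, 11, 12, 13}
Step 18: union(2, 12) -> already same set; set of 2 now {0, 1, 2, 3, 4, 5, 6, 7, 8, 9, 11, 12, 13}
Component of 13: {0, 1, 2, 3, 4, 5, 6, 7, 8, 9, 11, 12, 13}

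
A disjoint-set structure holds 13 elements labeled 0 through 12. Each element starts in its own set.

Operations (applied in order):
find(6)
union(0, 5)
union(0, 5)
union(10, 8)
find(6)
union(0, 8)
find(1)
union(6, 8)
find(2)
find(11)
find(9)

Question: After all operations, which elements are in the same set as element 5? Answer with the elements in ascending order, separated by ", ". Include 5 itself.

Answer: 0, 5, 6, 8, 10

Derivation:
Step 1: find(6) -> no change; set of 6 is {6}
Step 2: union(0, 5) -> merged; set of 0 now {0, 5}
Step 3: union(0, 5) -> already same set; set of 0 now {0, 5}
Step 4: union(10, 8) -> merged; set of 10 now {8, 10}
Step 5: find(6) -> no change; set of 6 is {6}
Step 6: union(0, 8) -> merged; set of 0 now {0, 5, 8, 10}
Step 7: find(1) -> no change; set of 1 is {1}
Step 8: union(6, 8) -> merged; set of 6 now {0, 5, 6, 8, 10}
Step 9: find(2) -> no change; set of 2 is {2}
Step 10: find(11) -> no change; set of 11 is {11}
Step 11: find(9) -> no change; set of 9 is {9}
Component of 5: {0, 5, 6, 8, 10}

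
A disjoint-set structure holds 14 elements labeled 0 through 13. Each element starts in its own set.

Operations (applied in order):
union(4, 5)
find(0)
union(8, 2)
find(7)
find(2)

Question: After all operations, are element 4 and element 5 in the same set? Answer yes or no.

Answer: yes

Derivation:
Step 1: union(4, 5) -> merged; set of 4 now {4, 5}
Step 2: find(0) -> no change; set of 0 is {0}
Step 3: union(8, 2) -> merged; set of 8 now {2, 8}
Step 4: find(7) -> no change; set of 7 is {7}
Step 5: find(2) -> no change; set of 2 is {2, 8}
Set of 4: {4, 5}; 5 is a member.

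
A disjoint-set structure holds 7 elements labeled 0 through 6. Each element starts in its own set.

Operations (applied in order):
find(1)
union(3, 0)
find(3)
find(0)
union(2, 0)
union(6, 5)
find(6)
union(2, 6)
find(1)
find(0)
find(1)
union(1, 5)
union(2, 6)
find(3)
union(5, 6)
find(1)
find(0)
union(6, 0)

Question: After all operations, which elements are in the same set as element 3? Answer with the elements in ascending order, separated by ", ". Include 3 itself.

Step 1: find(1) -> no change; set of 1 is {1}
Step 2: union(3, 0) -> merged; set of 3 now {0, 3}
Step 3: find(3) -> no change; set of 3 is {0, 3}
Step 4: find(0) -> no change; set of 0 is {0, 3}
Step 5: union(2, 0) -> merged; set of 2 now {0, 2, 3}
Step 6: union(6, 5) -> merged; set of 6 now {5, 6}
Step 7: find(6) -> no change; set of 6 is {5, 6}
Step 8: union(2, 6) -> merged; set of 2 now {0, 2, 3, 5, 6}
Step 9: find(1) -> no change; set of 1 is {1}
Step 10: find(0) -> no change; set of 0 is {0, 2, 3, 5, 6}
Step 11: find(1) -> no change; set of 1 is {1}
Step 12: union(1, 5) -> merged; set of 1 now {0, 1, 2, 3, 5, 6}
Step 13: union(2, 6) -> already same set; set of 2 now {0, 1, 2, 3, 5, 6}
Step 14: find(3) -> no change; set of 3 is {0, 1, 2, 3, 5, 6}
Step 15: union(5, 6) -> already same set; set of 5 now {0, 1, 2, 3, 5, 6}
Step 16: find(1) -> no change; set of 1 is {0, 1, 2, 3, 5, 6}
Step 17: find(0) -> no change; set of 0 is {0, 1, 2, 3, 5, 6}
Step 18: union(6, 0) -> already same set; set of 6 now {0, 1, 2, 3, 5, 6}
Component of 3: {0, 1, 2, 3, 5, 6}

Answer: 0, 1, 2, 3, 5, 6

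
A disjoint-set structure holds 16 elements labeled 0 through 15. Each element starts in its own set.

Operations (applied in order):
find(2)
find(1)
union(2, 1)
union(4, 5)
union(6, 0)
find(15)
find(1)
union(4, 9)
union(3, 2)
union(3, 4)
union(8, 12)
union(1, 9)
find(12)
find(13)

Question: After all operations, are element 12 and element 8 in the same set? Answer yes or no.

Answer: yes

Derivation:
Step 1: find(2) -> no change; set of 2 is {2}
Step 2: find(1) -> no change; set of 1 is {1}
Step 3: union(2, 1) -> merged; set of 2 now {1, 2}
Step 4: union(4, 5) -> merged; set of 4 now {4, 5}
Step 5: union(6, 0) -> merged; set of 6 now {0, 6}
Step 6: find(15) -> no change; set of 15 is {15}
Step 7: find(1) -> no change; set of 1 is {1, 2}
Step 8: union(4, 9) -> merged; set of 4 now {4, 5, 9}
Step 9: union(3, 2) -> merged; set of 3 now {1, 2, 3}
Step 10: union(3, 4) -> merged; set of 3 now {1, 2, 3, 4, 5, 9}
Step 11: union(8, 12) -> merged; set of 8 now {8, 12}
Step 12: union(1, 9) -> already same set; set of 1 now {1, 2, 3, 4, 5, 9}
Step 13: find(12) -> no change; set of 12 is {8, 12}
Step 14: find(13) -> no change; set of 13 is {13}
Set of 12: {8, 12}; 8 is a member.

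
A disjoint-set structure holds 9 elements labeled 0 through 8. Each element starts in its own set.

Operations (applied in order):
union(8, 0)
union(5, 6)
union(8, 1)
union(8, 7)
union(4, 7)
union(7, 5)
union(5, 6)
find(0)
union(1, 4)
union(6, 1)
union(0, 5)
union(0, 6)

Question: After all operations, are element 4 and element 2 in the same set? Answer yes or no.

Step 1: union(8, 0) -> merged; set of 8 now {0, 8}
Step 2: union(5, 6) -> merged; set of 5 now {5, 6}
Step 3: union(8, 1) -> merged; set of 8 now {0, 1, 8}
Step 4: union(8, 7) -> merged; set of 8 now {0, 1, 7, 8}
Step 5: union(4, 7) -> merged; set of 4 now {0, 1, 4, 7, 8}
Step 6: union(7, 5) -> merged; set of 7 now {0, 1, 4, 5, 6, 7, 8}
Step 7: union(5, 6) -> already same set; set of 5 now {0, 1, 4, 5, 6, 7, 8}
Step 8: find(0) -> no change; set of 0 is {0, 1, 4, 5, 6, 7, 8}
Step 9: union(1, 4) -> already same set; set of 1 now {0, 1, 4, 5, 6, 7, 8}
Step 10: union(6, 1) -> already same set; set of 6 now {0, 1, 4, 5, 6, 7, 8}
Step 11: union(0, 5) -> already same set; set of 0 now {0, 1, 4, 5, 6, 7, 8}
Step 12: union(0, 6) -> already same set; set of 0 now {0, 1, 4, 5, 6, 7, 8}
Set of 4: {0, 1, 4, 5, 6, 7, 8}; 2 is not a member.

Answer: no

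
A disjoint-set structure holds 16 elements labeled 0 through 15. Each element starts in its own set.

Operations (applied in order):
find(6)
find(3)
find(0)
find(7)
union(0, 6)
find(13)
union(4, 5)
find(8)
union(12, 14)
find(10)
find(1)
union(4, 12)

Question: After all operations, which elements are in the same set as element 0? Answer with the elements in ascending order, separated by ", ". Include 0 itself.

Answer: 0, 6

Derivation:
Step 1: find(6) -> no change; set of 6 is {6}
Step 2: find(3) -> no change; set of 3 is {3}
Step 3: find(0) -> no change; set of 0 is {0}
Step 4: find(7) -> no change; set of 7 is {7}
Step 5: union(0, 6) -> merged; set of 0 now {0, 6}
Step 6: find(13) -> no change; set of 13 is {13}
Step 7: union(4, 5) -> merged; set of 4 now {4, 5}
Step 8: find(8) -> no change; set of 8 is {8}
Step 9: union(12, 14) -> merged; set of 12 now {12, 14}
Step 10: find(10) -> no change; set of 10 is {10}
Step 11: find(1) -> no change; set of 1 is {1}
Step 12: union(4, 12) -> merged; set of 4 now {4, 5, 12, 14}
Component of 0: {0, 6}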